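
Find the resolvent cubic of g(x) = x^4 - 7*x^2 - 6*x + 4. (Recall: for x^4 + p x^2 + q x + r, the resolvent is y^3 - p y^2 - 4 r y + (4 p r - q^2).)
h(y) = y^3 + 7*y^2 - 16*y - 148

Identify coefficients: p = -7, q = -6, r = 4.
Plug into h(y) = y^3 - p y^2 - 4 r y + (4 p r - q^2):
  h(y) = y^3 - (-7) y^2 - 4*(4) y + (4*(-7)*(4) - (-6)^2)
       = y^3 + (7) y^2 + (-16) y + (-148).
Simplifying: h(y) = y^3 + 7*y^2 - 16*y - 148.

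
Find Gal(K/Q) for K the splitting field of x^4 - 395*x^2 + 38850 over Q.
Gal(K/Q) = V_4 (Klein four-group, Z/2Z × Z/2Z)

f factors as (x^2 - 210)(x^2 - 185), so the splitting field is K = Q(sqrt(210), sqrt(185)). The elements 210, 185, 38850 are all non-squares in Q, so sqrt(210) and sqrt(185) generate independent quadratic extensions. Thus [K:Q] = 4 and Gal(K/Q) is generated by the two order-2 automorphisms sqrt(210) ↦ -sqrt(210) and sqrt(185) ↦ -sqrt(185), giving V_4.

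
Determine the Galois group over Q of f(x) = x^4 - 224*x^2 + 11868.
Gal(K/Q) = V_4 (Klein four-group, Z/2Z × Z/2Z)

f factors as (x^2 - 138)(x^2 - 86), so the splitting field is K = Q(sqrt(138), sqrt(86)). The elements 138, 86, 11868 are all non-squares in Q, so sqrt(138) and sqrt(86) generate independent quadratic extensions. Thus [K:Q] = 4 and Gal(K/Q) is generated by the two order-2 automorphisms sqrt(138) ↦ -sqrt(138) and sqrt(86) ↦ -sqrt(86), giving V_4.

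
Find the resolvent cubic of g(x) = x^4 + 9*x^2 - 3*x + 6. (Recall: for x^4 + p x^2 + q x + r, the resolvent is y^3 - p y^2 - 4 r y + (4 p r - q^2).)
h(y) = y^3 - 9*y^2 - 24*y + 207

Identify coefficients: p = 9, q = -3, r = 6.
Plug into h(y) = y^3 - p y^2 - 4 r y + (4 p r - q^2):
  h(y) = y^3 - (9) y^2 - 4*(6) y + (4*(9)*(6) - (-3)^2)
       = y^3 + (-9) y^2 + (-24) y + (207).
Simplifying: h(y) = y^3 - 9*y^2 - 24*y + 207.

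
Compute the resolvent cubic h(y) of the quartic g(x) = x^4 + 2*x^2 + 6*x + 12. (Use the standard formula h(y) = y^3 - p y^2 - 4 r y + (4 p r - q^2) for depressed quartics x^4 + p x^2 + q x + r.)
h(y) = y^3 - 2*y^2 - 48*y + 60

Identify coefficients: p = 2, q = 6, r = 12.
Plug into h(y) = y^3 - p y^2 - 4 r y + (4 p r - q^2):
  h(y) = y^3 - (2) y^2 - 4*(12) y + (4*(2)*(12) - (6)^2)
       = y^3 + (-2) y^2 + (-48) y + (60).
Simplifying: h(y) = y^3 - 2*y^2 - 48*y + 60.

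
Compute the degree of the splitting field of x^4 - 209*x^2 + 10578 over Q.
[K:Q] = 4

f factors as (x^2 - 86)(x^2 - 123); the splitting field is K = Q(sqrt(86), sqrt(123)). Since 86, 123, and 10578 are all non-squares in Q, the three subfields Q(sqrt(86)), Q(sqrt(123)), Q(sqrt(10578)) are distinct degree-2 extensions, so [K:Q] = 4 (Klein four Galois group).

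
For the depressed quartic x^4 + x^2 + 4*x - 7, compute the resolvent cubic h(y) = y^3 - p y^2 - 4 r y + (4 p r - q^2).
h(y) = y^3 - y^2 + 28*y - 44

Identify coefficients: p = 1, q = 4, r = -7.
Plug into h(y) = y^3 - p y^2 - 4 r y + (4 p r - q^2):
  h(y) = y^3 - (1) y^2 - 4*(-7) y + (4*(1)*(-7) - (4)^2)
       = y^3 + (-1) y^2 + (28) y + (-44).
Simplifying: h(y) = y^3 - y^2 + 28*y - 44.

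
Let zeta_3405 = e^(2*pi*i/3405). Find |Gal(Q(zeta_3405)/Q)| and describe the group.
|Gal(Q(zeta_3405)/Q)| = phi(3405) = 1808; group ≅ (Z/3405Z)^* ≅ Z/2Z × Z/4Z × Z/226Z

The n-th cyclotomic polynomial Φ_3405(x) is the minimal polynomial of zeta_3405 over Q and has degree phi(3405) = 1808. So Q(zeta_3405) is a degree-1808 Galois extension with Galois group (Z/3405Z)^*. By CRT, (Z/3405Z)^* ≅ (Z/3Z)^* × (Z/5Z)^* × (Z/227Z)^*. Each prime-power unit group is (Z/3Z)^* ≅ Z/2Z; (Z/5Z)^* ≅ Z/4Z; (Z/227Z)^* ≅ Z/226Z. Hence Gal(Q(zeta_3405)/Q) ≅ Z/2Z × Z/4Z × Z/226Z.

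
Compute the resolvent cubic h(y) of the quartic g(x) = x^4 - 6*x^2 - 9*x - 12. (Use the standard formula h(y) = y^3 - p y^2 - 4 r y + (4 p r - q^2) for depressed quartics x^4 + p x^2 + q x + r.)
h(y) = y^3 + 6*y^2 + 48*y + 207

Identify coefficients: p = -6, q = -9, r = -12.
Plug into h(y) = y^3 - p y^2 - 4 r y + (4 p r - q^2):
  h(y) = y^3 - (-6) y^2 - 4*(-12) y + (4*(-6)*(-12) - (-9)^2)
       = y^3 + (6) y^2 + (48) y + (207).
Simplifying: h(y) = y^3 + 6*y^2 + 48*y + 207.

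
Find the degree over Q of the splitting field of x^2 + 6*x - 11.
[K:Q] = 2

The discriminant of x^2 + (6)*x + (-11) is b^2 - 4c = 36 - (-44) = 80. Since 80 is not a perfect square in Q, the polynomial is irreducible over Q. Its two roots generate a degree-2 extension, so [K:Q] = 2.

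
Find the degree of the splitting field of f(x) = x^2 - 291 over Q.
[K:Q] = 2

The polynomial x^2 - 291 is irreducible over Q since 291 is not a perfect square. Its splitting field is Q(sqrt(291)), which has degree 2 over Q.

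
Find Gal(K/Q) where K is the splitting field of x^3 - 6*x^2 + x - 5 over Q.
Gal(K/Q) = S_3 (symmetric group of order 6)

Compute the discriminant of x^3 + (-6)*x^2 + (1)*x + (-5): Δ = -4423. Since Δ is not a rational square, the Galois group is not contained in A_3; it must be the full S_3 (irreducibility of the cubic rules out anything smaller).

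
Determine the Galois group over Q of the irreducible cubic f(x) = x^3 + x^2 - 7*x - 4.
Gal(K/Q) = S_3 (symmetric group of order 6)

Compute the discriminant of x^3 + (1)*x^2 + (-7)*x + (-4): Δ = 1509. Since Δ is not a rational square, the Galois group is not contained in A_3; it must be the full S_3 (irreducibility of the cubic rules out anything smaller).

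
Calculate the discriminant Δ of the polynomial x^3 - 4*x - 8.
Δ = -1472

For a depressed cubic x^3 + p x + q the discriminant is Δ = -4 p^3 - 27 q^2 = -4*(-4)^3 - 27*(-8)^2 = 256 - 1728 = -1472.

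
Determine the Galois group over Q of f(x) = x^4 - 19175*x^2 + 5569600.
Gal(K/Q) = Z/2Z (cyclic of order 2)

f factors as (x^2 - 295)(x^2 - 18880), so the splitting field is K = Q(sqrt(295), sqrt(18880)). The squarefree part of 295 is 295 and the squarefree part of 18880 is also 295, so sqrt(295) and sqrt(18880) are both rational multiples of sqrt(295). Hence Q(sqrt(295)) = Q(sqrt(18880)) = Q(sqrt(295)), and the splitting field collapses to a single degree-2 extension with Galois group Z/2Z.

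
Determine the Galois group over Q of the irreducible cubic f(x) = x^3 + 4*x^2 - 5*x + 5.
Gal(K/Q) = S_3 (symmetric group of order 6)

Compute the discriminant of x^3 + (4)*x^2 + (-5)*x + (5): Δ = -2855. Since Δ is not a rational square, the Galois group is not contained in A_3; it must be the full S_3 (irreducibility of the cubic rules out anything smaller).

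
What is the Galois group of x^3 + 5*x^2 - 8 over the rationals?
Gal(K/Q) = S_3 (symmetric group of order 6)

Compute the discriminant of x^3 + (5)*x^2 + (0)*x + (-8): Δ = 2272. Since Δ is not a rational square, the Galois group is not contained in A_3; it must be the full S_3 (irreducibility of the cubic rules out anything smaller).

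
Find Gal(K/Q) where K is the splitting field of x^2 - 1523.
Gal(K/Q) = Z/2Z (cyclic of order 2)

x^2 - 1523 is irreducible over Q since 1523 is not a rational square. The splitting field Q(sqrt(1523)) has degree 2 over Q, and its unique nontrivial automorphism is sqrt(1523) ↦ -sqrt(1523). Hence Gal(Q(sqrt(1523))/Q) = Z/2Z.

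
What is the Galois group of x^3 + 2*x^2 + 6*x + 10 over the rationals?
Gal(K/Q) = S_3 (symmetric group of order 6)

Compute the discriminant of x^3 + (2)*x^2 + (6)*x + (10): Δ = -1580. Since Δ is not a rational square, the Galois group is not contained in A_3; it must be the full S_3 (irreducibility of the cubic rules out anything smaller).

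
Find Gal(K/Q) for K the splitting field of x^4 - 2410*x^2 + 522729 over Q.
Gal(K/Q) = Z/2Z (cyclic of order 2)

f factors as (x^2 - 2169)(x^2 - 241), so the splitting field is K = Q(sqrt(2169), sqrt(241)). The squarefree part of 2169 is 241 and the squarefree part of 241 is also 241, so sqrt(2169) and sqrt(241) are both rational multiples of sqrt(241). Hence Q(sqrt(2169)) = Q(sqrt(241)) = Q(sqrt(241)), and the splitting field collapses to a single degree-2 extension with Galois group Z/2Z.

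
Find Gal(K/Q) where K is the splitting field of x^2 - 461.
Gal(K/Q) = Z/2Z (cyclic of order 2)

x^2 - 461 is irreducible over Q since 461 is not a rational square. The splitting field Q(sqrt(461)) has degree 2 over Q, and its unique nontrivial automorphism is sqrt(461) ↦ -sqrt(461). Hence Gal(Q(sqrt(461))/Q) = Z/2Z.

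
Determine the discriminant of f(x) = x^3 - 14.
Δ = -5292

For a depressed cubic x^3 + p x + q the discriminant is Δ = -4 p^3 - 27 q^2 = -4*(0)^3 - 27*(-14)^2 = 0 - 5292 = -5292.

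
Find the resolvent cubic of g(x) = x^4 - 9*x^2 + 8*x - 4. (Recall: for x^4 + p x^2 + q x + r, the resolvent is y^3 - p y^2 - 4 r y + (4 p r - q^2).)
h(y) = y^3 + 9*y^2 + 16*y + 80

Identify coefficients: p = -9, q = 8, r = -4.
Plug into h(y) = y^3 - p y^2 - 4 r y + (4 p r - q^2):
  h(y) = y^3 - (-9) y^2 - 4*(-4) y + (4*(-9)*(-4) - (8)^2)
       = y^3 + (9) y^2 + (16) y + (80).
Simplifying: h(y) = y^3 + 9*y^2 + 16*y + 80.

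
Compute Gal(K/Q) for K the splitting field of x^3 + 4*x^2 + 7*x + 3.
Gal(K/Q) = S_3 (symmetric group of order 6)

Compute the discriminant of x^3 + (4)*x^2 + (7)*x + (3): Δ = -87. Since Δ is not a rational square, the Galois group is not contained in A_3; it must be the full S_3 (irreducibility of the cubic rules out anything smaller).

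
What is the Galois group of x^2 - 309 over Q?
Gal(K/Q) = Z/2Z (cyclic of order 2)

x^2 - 309 is irreducible over Q since 309 is not a rational square. The splitting field Q(sqrt(309)) has degree 2 over Q, and its unique nontrivial automorphism is sqrt(309) ↦ -sqrt(309). Hence Gal(Q(sqrt(309))/Q) = Z/2Z.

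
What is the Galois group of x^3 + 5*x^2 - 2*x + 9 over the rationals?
Gal(K/Q) = S_3 (symmetric group of order 6)

Compute the discriminant of x^3 + (5)*x^2 + (-2)*x + (9): Δ = -8175. Since Δ is not a rational square, the Galois group is not contained in A_3; it must be the full S_3 (irreducibility of the cubic rules out anything smaller).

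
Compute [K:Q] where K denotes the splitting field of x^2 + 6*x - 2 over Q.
[K:Q] = 2

The discriminant of x^2 + (6)*x + (-2) is b^2 - 4c = 36 - (-8) = 44. Since 44 is not a perfect square in Q, the polynomial is irreducible over Q. Its two roots generate a degree-2 extension, so [K:Q] = 2.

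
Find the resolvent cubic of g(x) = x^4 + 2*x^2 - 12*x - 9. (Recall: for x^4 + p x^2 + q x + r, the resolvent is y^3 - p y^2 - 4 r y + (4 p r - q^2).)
h(y) = y^3 - 2*y^2 + 36*y - 216

Identify coefficients: p = 2, q = -12, r = -9.
Plug into h(y) = y^3 - p y^2 - 4 r y + (4 p r - q^2):
  h(y) = y^3 - (2) y^2 - 4*(-9) y + (4*(2)*(-9) - (-12)^2)
       = y^3 + (-2) y^2 + (36) y + (-216).
Simplifying: h(y) = y^3 - 2*y^2 + 36*y - 216.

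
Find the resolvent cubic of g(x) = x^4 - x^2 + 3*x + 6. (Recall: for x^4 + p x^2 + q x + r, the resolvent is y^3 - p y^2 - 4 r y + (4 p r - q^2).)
h(y) = y^3 + y^2 - 24*y - 33

Identify coefficients: p = -1, q = 3, r = 6.
Plug into h(y) = y^3 - p y^2 - 4 r y + (4 p r - q^2):
  h(y) = y^3 - (-1) y^2 - 4*(6) y + (4*(-1)*(6) - (3)^2)
       = y^3 + (1) y^2 + (-24) y + (-33).
Simplifying: h(y) = y^3 + y^2 - 24*y - 33.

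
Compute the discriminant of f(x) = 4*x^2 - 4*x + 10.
Δ = -144

For a quadratic a x^2 + b x + c the discriminant is Δ = b^2 - 4ac = (-4)^2 - 4*(4)*(10) = 16 - (160) = -144.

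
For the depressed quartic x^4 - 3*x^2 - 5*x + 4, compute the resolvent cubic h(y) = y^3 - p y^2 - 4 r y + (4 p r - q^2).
h(y) = y^3 + 3*y^2 - 16*y - 73

Identify coefficients: p = -3, q = -5, r = 4.
Plug into h(y) = y^3 - p y^2 - 4 r y + (4 p r - q^2):
  h(y) = y^3 - (-3) y^2 - 4*(4) y + (4*(-3)*(4) - (-5)^2)
       = y^3 + (3) y^2 + (-16) y + (-73).
Simplifying: h(y) = y^3 + 3*y^2 - 16*y - 73.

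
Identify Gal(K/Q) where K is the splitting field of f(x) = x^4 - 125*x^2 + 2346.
Gal(K/Q) = V_4 (Klein four-group, Z/2Z × Z/2Z)

f factors as (x^2 - 102)(x^2 - 23), so the splitting field is K = Q(sqrt(102), sqrt(23)). The elements 102, 23, 2346 are all non-squares in Q, so sqrt(102) and sqrt(23) generate independent quadratic extensions. Thus [K:Q] = 4 and Gal(K/Q) is generated by the two order-2 automorphisms sqrt(102) ↦ -sqrt(102) and sqrt(23) ↦ -sqrt(23), giving V_4.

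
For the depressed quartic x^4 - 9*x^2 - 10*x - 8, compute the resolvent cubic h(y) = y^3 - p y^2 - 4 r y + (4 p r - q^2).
h(y) = y^3 + 9*y^2 + 32*y + 188

Identify coefficients: p = -9, q = -10, r = -8.
Plug into h(y) = y^3 - p y^2 - 4 r y + (4 p r - q^2):
  h(y) = y^3 - (-9) y^2 - 4*(-8) y + (4*(-9)*(-8) - (-10)^2)
       = y^3 + (9) y^2 + (32) y + (188).
Simplifying: h(y) = y^3 + 9*y^2 + 32*y + 188.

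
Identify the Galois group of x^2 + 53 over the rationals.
Gal(K/Q) = Z/2Z (cyclic of order 2)

x^2 + 53 is irreducible over Q since -53 is not a rational square. The splitting field Q(sqrt(-53)) has degree 2 over Q, and its unique nontrivial automorphism is sqrt(-53) ↦ -sqrt(-53). Hence Gal(Q(sqrt(-53))/Q) = Z/2Z.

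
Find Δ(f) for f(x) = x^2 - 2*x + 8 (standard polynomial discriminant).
Δ = -28

For a quadratic a x^2 + b x + c the discriminant is Δ = b^2 - 4ac = (-2)^2 - 4*(1)*(8) = 4 - (32) = -28.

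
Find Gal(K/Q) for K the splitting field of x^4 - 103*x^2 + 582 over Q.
Gal(K/Q) = V_4 (Klein four-group, Z/2Z × Z/2Z)

f factors as (x^2 - 97)(x^2 - 6), so the splitting field is K = Q(sqrt(97), sqrt(6)). The elements 97, 6, 582 are all non-squares in Q, so sqrt(97) and sqrt(6) generate independent quadratic extensions. Thus [K:Q] = 4 and Gal(K/Q) is generated by the two order-2 automorphisms sqrt(97) ↦ -sqrt(97) and sqrt(6) ↦ -sqrt(6), giving V_4.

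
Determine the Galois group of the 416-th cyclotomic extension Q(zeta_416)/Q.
|Gal(Q(zeta_416)/Q)| = phi(416) = 192; group ≅ (Z/416Z)^* ≅ Z/2Z × Z/8Z × Z/12Z

The n-th cyclotomic polynomial Φ_416(x) is the minimal polynomial of zeta_416 over Q and has degree phi(416) = 192. So Q(zeta_416) is a degree-192 Galois extension with Galois group (Z/416Z)^*. By CRT, (Z/416Z)^* ≅ (Z/32Z)^* × (Z/13Z)^*. Each prime-power unit group is (Z/32Z)^* ≅ Z/2Z × Z/8Z; (Z/13Z)^* ≅ Z/12Z. Hence Gal(Q(zeta_416)/Q) ≅ Z/2Z × Z/8Z × Z/12Z.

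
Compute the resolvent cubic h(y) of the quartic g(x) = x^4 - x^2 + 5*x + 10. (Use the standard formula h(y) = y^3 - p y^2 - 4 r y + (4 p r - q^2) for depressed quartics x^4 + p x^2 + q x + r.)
h(y) = y^3 + y^2 - 40*y - 65

Identify coefficients: p = -1, q = 5, r = 10.
Plug into h(y) = y^3 - p y^2 - 4 r y + (4 p r - q^2):
  h(y) = y^3 - (-1) y^2 - 4*(10) y + (4*(-1)*(10) - (5)^2)
       = y^3 + (1) y^2 + (-40) y + (-65).
Simplifying: h(y) = y^3 + y^2 - 40*y - 65.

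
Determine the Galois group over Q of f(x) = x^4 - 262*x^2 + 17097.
Gal(K/Q) = V_4 (Klein four-group, Z/2Z × Z/2Z)

f factors as (x^2 - 139)(x^2 - 123), so the splitting field is K = Q(sqrt(139), sqrt(123)). The elements 139, 123, 17097 are all non-squares in Q, so sqrt(139) and sqrt(123) generate independent quadratic extensions. Thus [K:Q] = 4 and Gal(K/Q) is generated by the two order-2 automorphisms sqrt(139) ↦ -sqrt(139) and sqrt(123) ↦ -sqrt(123), giving V_4.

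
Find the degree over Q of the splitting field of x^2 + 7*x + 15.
[K:Q] = 2

The discriminant of x^2 + (7)*x + (15) is b^2 - 4c = 49 - (60) = -11. Since -11 is not a perfect square in Q, the polynomial is irreducible over Q. Its two roots generate a degree-2 extension, so [K:Q] = 2.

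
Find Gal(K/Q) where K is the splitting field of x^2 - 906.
Gal(K/Q) = Z/2Z (cyclic of order 2)

x^2 - 906 is irreducible over Q since 906 is not a rational square. The splitting field Q(sqrt(906)) has degree 2 over Q, and its unique nontrivial automorphism is sqrt(906) ↦ -sqrt(906). Hence Gal(Q(sqrt(906))/Q) = Z/2Z.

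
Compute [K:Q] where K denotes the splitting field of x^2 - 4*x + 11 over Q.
[K:Q] = 2

The discriminant of x^2 + (-4)*x + (11) is b^2 - 4c = 16 - (44) = -28. Since -28 is not a perfect square in Q, the polynomial is irreducible over Q. Its two roots generate a degree-2 extension, so [K:Q] = 2.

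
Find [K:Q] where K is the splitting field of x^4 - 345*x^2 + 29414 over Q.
[K:Q] = 4

f factors as (x^2 - 191)(x^2 - 154); the splitting field is K = Q(sqrt(191), sqrt(154)). Since 191, 154, and 29414 are all non-squares in Q, the three subfields Q(sqrt(191)), Q(sqrt(154)), Q(sqrt(29414)) are distinct degree-2 extensions, so [K:Q] = 4 (Klein four Galois group).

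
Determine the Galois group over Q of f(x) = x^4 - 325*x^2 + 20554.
Gal(K/Q) = V_4 (Klein four-group, Z/2Z × Z/2Z)

f factors as (x^2 - 239)(x^2 - 86), so the splitting field is K = Q(sqrt(239), sqrt(86)). The elements 239, 86, 20554 are all non-squares in Q, so sqrt(239) and sqrt(86) generate independent quadratic extensions. Thus [K:Q] = 4 and Gal(K/Q) is generated by the two order-2 automorphisms sqrt(239) ↦ -sqrt(239) and sqrt(86) ↦ -sqrt(86), giving V_4.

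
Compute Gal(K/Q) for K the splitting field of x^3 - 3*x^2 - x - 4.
Gal(K/Q) = S_3 (symmetric group of order 6)

Compute the discriminant of x^3 + (-3)*x^2 + (-1)*x + (-4): Δ = -1067. Since Δ is not a rational square, the Galois group is not contained in A_3; it must be the full S_3 (irreducibility of the cubic rules out anything smaller).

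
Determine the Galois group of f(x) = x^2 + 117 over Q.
Gal(K/Q) = Z/2Z (cyclic of order 2)

x^2 + 117 is irreducible over Q since -117 is not a rational square. The splitting field Q(sqrt(-117)) has degree 2 over Q, and its unique nontrivial automorphism is sqrt(-117) ↦ -sqrt(-117). Hence Gal(Q(sqrt(-117))/Q) = Z/2Z.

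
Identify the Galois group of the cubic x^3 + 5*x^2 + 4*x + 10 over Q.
Gal(K/Q) = S_3 (symmetric group of order 6)

Compute the discriminant of x^3 + (5)*x^2 + (4)*x + (10): Δ = -3956. Since Δ is not a rational square, the Galois group is not contained in A_3; it must be the full S_3 (irreducibility of the cubic rules out anything smaller).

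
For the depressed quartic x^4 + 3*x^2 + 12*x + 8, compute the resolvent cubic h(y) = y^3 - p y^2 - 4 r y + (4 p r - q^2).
h(y) = y^3 - 3*y^2 - 32*y - 48

Identify coefficients: p = 3, q = 12, r = 8.
Plug into h(y) = y^3 - p y^2 - 4 r y + (4 p r - q^2):
  h(y) = y^3 - (3) y^2 - 4*(8) y + (4*(3)*(8) - (12)^2)
       = y^3 + (-3) y^2 + (-32) y + (-48).
Simplifying: h(y) = y^3 - 3*y^2 - 32*y - 48.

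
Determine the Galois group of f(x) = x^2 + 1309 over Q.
Gal(K/Q) = Z/2Z (cyclic of order 2)

x^2 + 1309 is irreducible over Q since -1309 is not a rational square. The splitting field Q(sqrt(-1309)) has degree 2 over Q, and its unique nontrivial automorphism is sqrt(-1309) ↦ -sqrt(-1309). Hence Gal(Q(sqrt(-1309))/Q) = Z/2Z.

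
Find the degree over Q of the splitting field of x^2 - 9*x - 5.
[K:Q] = 2

The discriminant of x^2 + (-9)*x + (-5) is b^2 - 4c = 81 - (-20) = 101. Since 101 is not a perfect square in Q, the polynomial is irreducible over Q. Its two roots generate a degree-2 extension, so [K:Q] = 2.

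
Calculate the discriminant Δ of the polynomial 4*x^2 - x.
Δ = 1

For a quadratic a x^2 + b x + c the discriminant is Δ = b^2 - 4ac = (-1)^2 - 4*(4)*(0) = 1 - (0) = 1.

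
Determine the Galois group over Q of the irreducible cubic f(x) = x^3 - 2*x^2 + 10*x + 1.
Gal(K/Q) = S_3 (symmetric group of order 6)

Compute the discriminant of x^3 + (-2)*x^2 + (10)*x + (1): Δ = -3955. Since Δ is not a rational square, the Galois group is not contained in A_3; it must be the full S_3 (irreducibility of the cubic rules out anything smaller).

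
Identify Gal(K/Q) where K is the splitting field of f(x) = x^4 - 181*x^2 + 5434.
Gal(K/Q) = V_4 (Klein four-group, Z/2Z × Z/2Z)

f factors as (x^2 - 38)(x^2 - 143), so the splitting field is K = Q(sqrt(38), sqrt(143)). The elements 38, 143, 5434 are all non-squares in Q, so sqrt(38) and sqrt(143) generate independent quadratic extensions. Thus [K:Q] = 4 and Gal(K/Q) is generated by the two order-2 automorphisms sqrt(38) ↦ -sqrt(38) and sqrt(143) ↦ -sqrt(143), giving V_4.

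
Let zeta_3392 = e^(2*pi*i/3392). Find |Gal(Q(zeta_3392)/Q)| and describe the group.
|Gal(Q(zeta_3392)/Q)| = phi(3392) = 1664; group ≅ (Z/3392Z)^* ≅ Z/2Z × Z/16Z × Z/52Z

The n-th cyclotomic polynomial Φ_3392(x) is the minimal polynomial of zeta_3392 over Q and has degree phi(3392) = 1664. So Q(zeta_3392) is a degree-1664 Galois extension with Galois group (Z/3392Z)^*. By CRT, (Z/3392Z)^* ≅ (Z/64Z)^* × (Z/53Z)^*. Each prime-power unit group is (Z/64Z)^* ≅ Z/2Z × Z/16Z; (Z/53Z)^* ≅ Z/52Z. Hence Gal(Q(zeta_3392)/Q) ≅ Z/2Z × Z/16Z × Z/52Z.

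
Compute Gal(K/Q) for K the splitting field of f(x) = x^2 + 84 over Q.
Gal(K/Q) = Z/2Z (cyclic of order 2)

x^2 + 84 is irreducible over Q since -84 is not a rational square. The splitting field Q(sqrt(-84)) has degree 2 over Q, and its unique nontrivial automorphism is sqrt(-84) ↦ -sqrt(-84). Hence Gal(Q(sqrt(-84))/Q) = Z/2Z.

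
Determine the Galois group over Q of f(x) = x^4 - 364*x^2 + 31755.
Gal(K/Q) = V_4 (Klein four-group, Z/2Z × Z/2Z)

f factors as (x^2 - 145)(x^2 - 219), so the splitting field is K = Q(sqrt(145), sqrt(219)). The elements 145, 219, 31755 are all non-squares in Q, so sqrt(145) and sqrt(219) generate independent quadratic extensions. Thus [K:Q] = 4 and Gal(K/Q) is generated by the two order-2 automorphisms sqrt(145) ↦ -sqrt(145) and sqrt(219) ↦ -sqrt(219), giving V_4.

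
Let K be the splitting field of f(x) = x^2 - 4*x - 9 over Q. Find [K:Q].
[K:Q] = 2

The discriminant of x^2 + (-4)*x + (-9) is b^2 - 4c = 16 - (-36) = 52. Since 52 is not a perfect square in Q, the polynomial is irreducible over Q. Its two roots generate a degree-2 extension, so [K:Q] = 2.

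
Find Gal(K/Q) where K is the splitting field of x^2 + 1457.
Gal(K/Q) = Z/2Z (cyclic of order 2)

x^2 + 1457 is irreducible over Q since -1457 is not a rational square. The splitting field Q(sqrt(-1457)) has degree 2 over Q, and its unique nontrivial automorphism is sqrt(-1457) ↦ -sqrt(-1457). Hence Gal(Q(sqrt(-1457))/Q) = Z/2Z.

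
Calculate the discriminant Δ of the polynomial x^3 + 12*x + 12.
Δ = -10800

For a depressed cubic x^3 + p x + q the discriminant is Δ = -4 p^3 - 27 q^2 = -4*(12)^3 - 27*(12)^2 = -6912 - 3888 = -10800.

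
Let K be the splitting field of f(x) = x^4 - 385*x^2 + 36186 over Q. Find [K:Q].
[K:Q] = 4

f factors as (x^2 - 222)(x^2 - 163); the splitting field is K = Q(sqrt(222), sqrt(163)). Since 222, 163, and 36186 are all non-squares in Q, the three subfields Q(sqrt(222)), Q(sqrt(163)), Q(sqrt(36186)) are distinct degree-2 extensions, so [K:Q] = 4 (Klein four Galois group).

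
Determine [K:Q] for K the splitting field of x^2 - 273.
[K:Q] = 2

The polynomial x^2 - 273 is irreducible over Q since 273 is not a perfect square. Its splitting field is Q(sqrt(273)), which has degree 2 over Q.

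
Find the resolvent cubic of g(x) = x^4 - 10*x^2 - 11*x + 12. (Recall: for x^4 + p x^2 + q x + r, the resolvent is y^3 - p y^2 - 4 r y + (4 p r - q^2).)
h(y) = y^3 + 10*y^2 - 48*y - 601

Identify coefficients: p = -10, q = -11, r = 12.
Plug into h(y) = y^3 - p y^2 - 4 r y + (4 p r - q^2):
  h(y) = y^3 - (-10) y^2 - 4*(12) y + (4*(-10)*(12) - (-11)^2)
       = y^3 + (10) y^2 + (-48) y + (-601).
Simplifying: h(y) = y^3 + 10*y^2 - 48*y - 601.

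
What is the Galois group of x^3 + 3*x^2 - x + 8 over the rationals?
Gal(K/Q) = S_3 (symmetric group of order 6)

Compute the discriminant of x^3 + (3)*x^2 + (-1)*x + (8): Δ = -3011. Since Δ is not a rational square, the Galois group is not contained in A_3; it must be the full S_3 (irreducibility of the cubic rules out anything smaller).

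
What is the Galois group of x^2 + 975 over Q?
Gal(K/Q) = Z/2Z (cyclic of order 2)

x^2 + 975 is irreducible over Q since -975 is not a rational square. The splitting field Q(sqrt(-975)) has degree 2 over Q, and its unique nontrivial automorphism is sqrt(-975) ↦ -sqrt(-975). Hence Gal(Q(sqrt(-975))/Q) = Z/2Z.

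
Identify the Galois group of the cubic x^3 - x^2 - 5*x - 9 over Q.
Gal(K/Q) = S_3 (symmetric group of order 6)

Compute the discriminant of x^3 + (-1)*x^2 + (-5)*x + (-9): Δ = -2508. Since Δ is not a rational square, the Galois group is not contained in A_3; it must be the full S_3 (irreducibility of the cubic rules out anything smaller).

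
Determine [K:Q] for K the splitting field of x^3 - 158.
[K:Q] = 6

x^3 - 158 has one real root r = 158^(1/3) and two complex roots r*zeta_3, r*zeta_3^2 where zeta_3 = e^(2*pi*i/3). The splitting field is Q(r, zeta_3). [Q(r):Q] = 3 and [Q(zeta_3):Q] = 2 with gcd = 1, so [Q(r, zeta_3):Q] = 3 * 2 = 6.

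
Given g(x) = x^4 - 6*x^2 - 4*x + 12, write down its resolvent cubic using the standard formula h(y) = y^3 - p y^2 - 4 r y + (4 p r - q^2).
h(y) = y^3 + 6*y^2 - 48*y - 304

Identify coefficients: p = -6, q = -4, r = 12.
Plug into h(y) = y^3 - p y^2 - 4 r y + (4 p r - q^2):
  h(y) = y^3 - (-6) y^2 - 4*(12) y + (4*(-6)*(12) - (-4)^2)
       = y^3 + (6) y^2 + (-48) y + (-304).
Simplifying: h(y) = y^3 + 6*y^2 - 48*y - 304.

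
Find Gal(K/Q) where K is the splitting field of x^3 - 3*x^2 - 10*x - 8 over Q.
Gal(K/Q) = S_3 (symmetric group of order 6)

Compute the discriminant of x^3 + (-3)*x^2 + (-10)*x + (-8): Δ = -2012. Since Δ is not a rational square, the Galois group is not contained in A_3; it must be the full S_3 (irreducibility of the cubic rules out anything smaller).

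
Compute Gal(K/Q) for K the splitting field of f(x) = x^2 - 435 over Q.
Gal(K/Q) = Z/2Z (cyclic of order 2)

x^2 - 435 is irreducible over Q since 435 is not a rational square. The splitting field Q(sqrt(435)) has degree 2 over Q, and its unique nontrivial automorphism is sqrt(435) ↦ -sqrt(435). Hence Gal(Q(sqrt(435))/Q) = Z/2Z.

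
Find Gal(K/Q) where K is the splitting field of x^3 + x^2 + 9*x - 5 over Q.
Gal(K/Q) = S_3 (symmetric group of order 6)

Compute the discriminant of x^3 + (1)*x^2 + (9)*x + (-5): Δ = -4300. Since Δ is not a rational square, the Galois group is not contained in A_3; it must be the full S_3 (irreducibility of the cubic rules out anything smaller).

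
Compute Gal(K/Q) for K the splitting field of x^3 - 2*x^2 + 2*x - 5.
Gal(K/Q) = S_3 (symmetric group of order 6)

Compute the discriminant of x^3 + (-2)*x^2 + (2)*x + (-5): Δ = -491. Since Δ is not a rational square, the Galois group is not contained in A_3; it must be the full S_3 (irreducibility of the cubic rules out anything smaller).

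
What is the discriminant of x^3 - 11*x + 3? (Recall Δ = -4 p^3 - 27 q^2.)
Δ = 5081

For a depressed cubic x^3 + p x + q the discriminant is Δ = -4 p^3 - 27 q^2 = -4*(-11)^3 - 27*(3)^2 = 5324 - 243 = 5081.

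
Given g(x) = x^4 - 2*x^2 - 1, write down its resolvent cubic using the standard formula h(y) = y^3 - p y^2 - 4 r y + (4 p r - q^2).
h(y) = y^3 + 2*y^2 + 4*y + 8

Identify coefficients: p = -2, q = 0, r = -1.
Plug into h(y) = y^3 - p y^2 - 4 r y + (4 p r - q^2):
  h(y) = y^3 - (-2) y^2 - 4*(-1) y + (4*(-2)*(-1) - (0)^2)
       = y^3 + (2) y^2 + (4) y + (8).
Simplifying: h(y) = y^3 + 2*y^2 + 4*y + 8.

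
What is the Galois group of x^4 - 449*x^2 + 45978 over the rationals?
Gal(K/Q) = V_4 (Klein four-group, Z/2Z × Z/2Z)

f factors as (x^2 - 158)(x^2 - 291), so the splitting field is K = Q(sqrt(158), sqrt(291)). The elements 158, 291, 45978 are all non-squares in Q, so sqrt(158) and sqrt(291) generate independent quadratic extensions. Thus [K:Q] = 4 and Gal(K/Q) is generated by the two order-2 automorphisms sqrt(158) ↦ -sqrt(158) and sqrt(291) ↦ -sqrt(291), giving V_4.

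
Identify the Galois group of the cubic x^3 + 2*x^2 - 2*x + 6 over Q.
Gal(K/Q) = S_3 (symmetric group of order 6)

Compute the discriminant of x^3 + (2)*x^2 + (-2)*x + (6): Δ = -1548. Since Δ is not a rational square, the Galois group is not contained in A_3; it must be the full S_3 (irreducibility of the cubic rules out anything smaller).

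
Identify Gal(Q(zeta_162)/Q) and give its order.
|Gal(Q(zeta_162)/Q)| = phi(162) = 54; group ≅ (Z/162Z)^* ≅ Z/54Z

The n-th cyclotomic polynomial Φ_162(x) is the minimal polynomial of zeta_162 over Q and has degree phi(162) = 54. So Q(zeta_162) is a degree-54 Galois extension with Galois group (Z/162Z)^*. By CRT, (Z/162Z)^* ≅ (Z/2Z)^* × (Z/81Z)^*. Each prime-power unit group is (Z/2Z)^* ≅ trivial group (order 1); (Z/81Z)^* ≅ Z/54Z. Hence Gal(Q(zeta_162)/Q) ≅ Z/54Z.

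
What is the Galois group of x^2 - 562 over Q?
Gal(K/Q) = Z/2Z (cyclic of order 2)

x^2 - 562 is irreducible over Q since 562 is not a rational square. The splitting field Q(sqrt(562)) has degree 2 over Q, and its unique nontrivial automorphism is sqrt(562) ↦ -sqrt(562). Hence Gal(Q(sqrt(562))/Q) = Z/2Z.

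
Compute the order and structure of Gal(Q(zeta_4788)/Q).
|Gal(Q(zeta_4788)/Q)| = phi(4788) = 1296; group ≅ (Z/4788Z)^* ≅ Z/2Z × Z/6Z × Z/6Z × Z/18Z

The n-th cyclotomic polynomial Φ_4788(x) is the minimal polynomial of zeta_4788 over Q and has degree phi(4788) = 1296. So Q(zeta_4788) is a degree-1296 Galois extension with Galois group (Z/4788Z)^*. By CRT, (Z/4788Z)^* ≅ (Z/4Z)^* × (Z/9Z)^* × (Z/7Z)^* × (Z/19Z)^*. Each prime-power unit group is (Z/4Z)^* ≅ Z/2Z; (Z/9Z)^* ≅ Z/6Z; (Z/7Z)^* ≅ Z/6Z; (Z/19Z)^* ≅ Z/18Z. Hence Gal(Q(zeta_4788)/Q) ≅ Z/2Z × Z/6Z × Z/6Z × Z/18Z.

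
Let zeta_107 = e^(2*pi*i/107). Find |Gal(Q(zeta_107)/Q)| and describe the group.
|Gal(Q(zeta_107)/Q)| = phi(107) = 106; group ≅ (Z/107Z)^* ≅ Z/106Z

The n-th cyclotomic polynomial Φ_107(x) is the minimal polynomial of zeta_107 over Q and has degree phi(107) = 106. So Q(zeta_107) is a degree-106 Galois extension with Galois group (Z/107Z)^*. (Z/107Z)^* is cyclic since 107 is an odd prime power (or 4). Hence Gal(Q(zeta_107)/Q) ≅ Z/106Z.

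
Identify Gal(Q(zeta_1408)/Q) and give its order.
|Gal(Q(zeta_1408)/Q)| = phi(1408) = 640; group ≅ (Z/1408Z)^* ≅ Z/2Z × Z/10Z × Z/32Z

The n-th cyclotomic polynomial Φ_1408(x) is the minimal polynomial of zeta_1408 over Q and has degree phi(1408) = 640. So Q(zeta_1408) is a degree-640 Galois extension with Galois group (Z/1408Z)^*. By CRT, (Z/1408Z)^* ≅ (Z/128Z)^* × (Z/11Z)^*. Each prime-power unit group is (Z/128Z)^* ≅ Z/2Z × Z/32Z; (Z/11Z)^* ≅ Z/10Z. Hence Gal(Q(zeta_1408)/Q) ≅ Z/2Z × Z/10Z × Z/32Z.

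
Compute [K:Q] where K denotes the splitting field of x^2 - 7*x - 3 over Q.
[K:Q] = 2

The discriminant of x^2 + (-7)*x + (-3) is b^2 - 4c = 49 - (-12) = 61. Since 61 is not a perfect square in Q, the polynomial is irreducible over Q. Its two roots generate a degree-2 extension, so [K:Q] = 2.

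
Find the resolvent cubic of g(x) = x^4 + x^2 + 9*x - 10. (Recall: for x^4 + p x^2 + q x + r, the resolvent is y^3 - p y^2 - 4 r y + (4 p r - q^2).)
h(y) = y^3 - y^2 + 40*y - 121

Identify coefficients: p = 1, q = 9, r = -10.
Plug into h(y) = y^3 - p y^2 - 4 r y + (4 p r - q^2):
  h(y) = y^3 - (1) y^2 - 4*(-10) y + (4*(1)*(-10) - (9)^2)
       = y^3 + (-1) y^2 + (40) y + (-121).
Simplifying: h(y) = y^3 - y^2 + 40*y - 121.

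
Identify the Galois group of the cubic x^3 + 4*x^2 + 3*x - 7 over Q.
Gal(K/Q) = S_3 (symmetric group of order 6)

Compute the discriminant of x^3 + (4)*x^2 + (3)*x + (-7): Δ = -1007. Since Δ is not a rational square, the Galois group is not contained in A_3; it must be the full S_3 (irreducibility of the cubic rules out anything smaller).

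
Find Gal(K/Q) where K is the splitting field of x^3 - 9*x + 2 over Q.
Gal(K/Q) = S_3 (symmetric group of order 6)

Compute the discriminant of x^3 + (0)*x^2 + (-9)*x + (2): Δ = 2808. Since Δ is not a rational square, the Galois group is not contained in A_3; it must be the full S_3 (irreducibility of the cubic rules out anything smaller).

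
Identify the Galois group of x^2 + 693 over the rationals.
Gal(K/Q) = Z/2Z (cyclic of order 2)

x^2 + 693 is irreducible over Q since -693 is not a rational square. The splitting field Q(sqrt(-693)) has degree 2 over Q, and its unique nontrivial automorphism is sqrt(-693) ↦ -sqrt(-693). Hence Gal(Q(sqrt(-693))/Q) = Z/2Z.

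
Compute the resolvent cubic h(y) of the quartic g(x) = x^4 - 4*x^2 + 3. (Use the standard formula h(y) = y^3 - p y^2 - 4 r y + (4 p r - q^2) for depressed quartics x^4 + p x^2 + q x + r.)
h(y) = y^3 + 4*y^2 - 12*y - 48

Identify coefficients: p = -4, q = 0, r = 3.
Plug into h(y) = y^3 - p y^2 - 4 r y + (4 p r - q^2):
  h(y) = y^3 - (-4) y^2 - 4*(3) y + (4*(-4)*(3) - (0)^2)
       = y^3 + (4) y^2 + (-12) y + (-48).
Simplifying: h(y) = y^3 + 4*y^2 - 12*y - 48.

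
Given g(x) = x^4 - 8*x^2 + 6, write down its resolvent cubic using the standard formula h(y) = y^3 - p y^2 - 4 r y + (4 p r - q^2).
h(y) = y^3 + 8*y^2 - 24*y - 192

Identify coefficients: p = -8, q = 0, r = 6.
Plug into h(y) = y^3 - p y^2 - 4 r y + (4 p r - q^2):
  h(y) = y^3 - (-8) y^2 - 4*(6) y + (4*(-8)*(6) - (0)^2)
       = y^3 + (8) y^2 + (-24) y + (-192).
Simplifying: h(y) = y^3 + 8*y^2 - 24*y - 192.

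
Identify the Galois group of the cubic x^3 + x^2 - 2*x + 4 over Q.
Gal(K/Q) = S_3 (symmetric group of order 6)

Compute the discriminant of x^3 + (1)*x^2 + (-2)*x + (4): Δ = -556. Since Δ is not a rational square, the Galois group is not contained in A_3; it must be the full S_3 (irreducibility of the cubic rules out anything smaller).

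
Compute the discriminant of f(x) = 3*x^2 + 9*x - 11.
Δ = 213

For a quadratic a x^2 + b x + c the discriminant is Δ = b^2 - 4ac = (9)^2 - 4*(3)*(-11) = 81 - (-132) = 213.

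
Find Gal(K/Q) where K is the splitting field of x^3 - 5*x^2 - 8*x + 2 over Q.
Gal(K/Q) = S_3 (symmetric group of order 6)

Compute the discriminant of x^3 + (-5)*x^2 + (-8)*x + (2): Δ = 5980. Since Δ is not a rational square, the Galois group is not contained in A_3; it must be the full S_3 (irreducibility of the cubic rules out anything smaller).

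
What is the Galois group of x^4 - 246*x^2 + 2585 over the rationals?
Gal(K/Q) = V_4 (Klein four-group, Z/2Z × Z/2Z)

f factors as (x^2 - 11)(x^2 - 235), so the splitting field is K = Q(sqrt(11), sqrt(235)). The elements 11, 235, 2585 are all non-squares in Q, so sqrt(11) and sqrt(235) generate independent quadratic extensions. Thus [K:Q] = 4 and Gal(K/Q) is generated by the two order-2 automorphisms sqrt(11) ↦ -sqrt(11) and sqrt(235) ↦ -sqrt(235), giving V_4.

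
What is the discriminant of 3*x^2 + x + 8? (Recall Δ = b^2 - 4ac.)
Δ = -95

For a quadratic a x^2 + b x + c the discriminant is Δ = b^2 - 4ac = (1)^2 - 4*(3)*(8) = 1 - (96) = -95.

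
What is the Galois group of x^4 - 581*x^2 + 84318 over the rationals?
Gal(K/Q) = V_4 (Klein four-group, Z/2Z × Z/2Z)

f factors as (x^2 - 282)(x^2 - 299), so the splitting field is K = Q(sqrt(282), sqrt(299)). The elements 282, 299, 84318 are all non-squares in Q, so sqrt(282) and sqrt(299) generate independent quadratic extensions. Thus [K:Q] = 4 and Gal(K/Q) is generated by the two order-2 automorphisms sqrt(282) ↦ -sqrt(282) and sqrt(299) ↦ -sqrt(299), giving V_4.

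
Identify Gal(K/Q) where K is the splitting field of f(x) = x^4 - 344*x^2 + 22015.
Gal(K/Q) = V_4 (Klein four-group, Z/2Z × Z/2Z)

f factors as (x^2 - 85)(x^2 - 259), so the splitting field is K = Q(sqrt(85), sqrt(259)). The elements 85, 259, 22015 are all non-squares in Q, so sqrt(85) and sqrt(259) generate independent quadratic extensions. Thus [K:Q] = 4 and Gal(K/Q) is generated by the two order-2 automorphisms sqrt(85) ↦ -sqrt(85) and sqrt(259) ↦ -sqrt(259), giving V_4.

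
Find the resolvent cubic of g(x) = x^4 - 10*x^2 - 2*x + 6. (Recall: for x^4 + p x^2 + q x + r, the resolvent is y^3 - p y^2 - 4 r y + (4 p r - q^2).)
h(y) = y^3 + 10*y^2 - 24*y - 244

Identify coefficients: p = -10, q = -2, r = 6.
Plug into h(y) = y^3 - p y^2 - 4 r y + (4 p r - q^2):
  h(y) = y^3 - (-10) y^2 - 4*(6) y + (4*(-10)*(6) - (-2)^2)
       = y^3 + (10) y^2 + (-24) y + (-244).
Simplifying: h(y) = y^3 + 10*y^2 - 24*y - 244.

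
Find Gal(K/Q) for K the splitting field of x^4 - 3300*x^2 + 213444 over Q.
Gal(K/Q) = Z/2Z (cyclic of order 2)

f factors as (x^2 - 66)(x^2 - 3234), so the splitting field is K = Q(sqrt(66), sqrt(3234)). The squarefree part of 66 is 66 and the squarefree part of 3234 is also 66, so sqrt(66) and sqrt(3234) are both rational multiples of sqrt(66). Hence Q(sqrt(66)) = Q(sqrt(3234)) = Q(sqrt(66)), and the splitting field collapses to a single degree-2 extension with Galois group Z/2Z.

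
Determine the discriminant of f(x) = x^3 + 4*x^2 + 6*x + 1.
Δ = -139

For x^3 + a x^2 + b x + c the discriminant is Δ = 18 a b c - 4 a^3 c + a^2 b^2 - 4 b^3 - 27 c^2.
Plug a = 4, b = 6, c = 1:
  18*(4)*(6)*(1) - 4*(4)^3*(1) + (4)^2*(6)^2 - 4*(6)^3 - 27*(1)^2
  = 432 + (-256) + 576 + (-864) + (-27)
  = -139.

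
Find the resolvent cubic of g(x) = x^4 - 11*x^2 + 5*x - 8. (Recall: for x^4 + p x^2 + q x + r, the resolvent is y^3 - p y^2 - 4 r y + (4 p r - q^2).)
h(y) = y^3 + 11*y^2 + 32*y + 327

Identify coefficients: p = -11, q = 5, r = -8.
Plug into h(y) = y^3 - p y^2 - 4 r y + (4 p r - q^2):
  h(y) = y^3 - (-11) y^2 - 4*(-8) y + (4*(-11)*(-8) - (5)^2)
       = y^3 + (11) y^2 + (32) y + (327).
Simplifying: h(y) = y^3 + 11*y^2 + 32*y + 327.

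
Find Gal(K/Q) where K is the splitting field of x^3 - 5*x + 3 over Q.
Gal(K/Q) = S_3 (symmetric group of order 6)

Compute the discriminant of x^3 + (0)*x^2 + (-5)*x + (3): Δ = 257. Since Δ is not a rational square, the Galois group is not contained in A_3; it must be the full S_3 (irreducibility of the cubic rules out anything smaller).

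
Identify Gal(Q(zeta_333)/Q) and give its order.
|Gal(Q(zeta_333)/Q)| = phi(333) = 216; group ≅ (Z/333Z)^* ≅ Z/6Z × Z/36Z

The n-th cyclotomic polynomial Φ_333(x) is the minimal polynomial of zeta_333 over Q and has degree phi(333) = 216. So Q(zeta_333) is a degree-216 Galois extension with Galois group (Z/333Z)^*. By CRT, (Z/333Z)^* ≅ (Z/9Z)^* × (Z/37Z)^*. Each prime-power unit group is (Z/9Z)^* ≅ Z/6Z; (Z/37Z)^* ≅ Z/36Z. Hence Gal(Q(zeta_333)/Q) ≅ Z/6Z × Z/36Z.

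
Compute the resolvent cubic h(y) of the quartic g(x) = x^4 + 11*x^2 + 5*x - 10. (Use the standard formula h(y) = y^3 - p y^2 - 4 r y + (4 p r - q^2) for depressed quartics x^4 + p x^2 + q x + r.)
h(y) = y^3 - 11*y^2 + 40*y - 465

Identify coefficients: p = 11, q = 5, r = -10.
Plug into h(y) = y^3 - p y^2 - 4 r y + (4 p r - q^2):
  h(y) = y^3 - (11) y^2 - 4*(-10) y + (4*(11)*(-10) - (5)^2)
       = y^3 + (-11) y^2 + (40) y + (-465).
Simplifying: h(y) = y^3 - 11*y^2 + 40*y - 465.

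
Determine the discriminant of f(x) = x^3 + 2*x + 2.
Δ = -140

For x^3 + a x^2 + b x + c the discriminant is Δ = 18 a b c - 4 a^3 c + a^2 b^2 - 4 b^3 - 27 c^2.
Plug a = 0, b = 2, c = 2:
  18*(0)*(2)*(2) - 4*(0)^3*(2) + (0)^2*(2)^2 - 4*(2)^3 - 27*(2)^2
  = 0 + (0) + 0 + (-32) + (-108)
  = -140.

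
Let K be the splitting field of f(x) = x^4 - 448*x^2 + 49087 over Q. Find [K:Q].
[K:Q] = 4

f factors as (x^2 - 191)(x^2 - 257); the splitting field is K = Q(sqrt(191), sqrt(257)). Since 191, 257, and 49087 are all non-squares in Q, the three subfields Q(sqrt(191)), Q(sqrt(257)), Q(sqrt(49087)) are distinct degree-2 extensions, so [K:Q] = 4 (Klein four Galois group).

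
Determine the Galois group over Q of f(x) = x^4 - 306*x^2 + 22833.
Gal(K/Q) = V_4 (Klein four-group, Z/2Z × Z/2Z)

f factors as (x^2 - 177)(x^2 - 129), so the splitting field is K = Q(sqrt(177), sqrt(129)). The elements 177, 129, 22833 are all non-squares in Q, so sqrt(177) and sqrt(129) generate independent quadratic extensions. Thus [K:Q] = 4 and Gal(K/Q) is generated by the two order-2 automorphisms sqrt(177) ↦ -sqrt(177) and sqrt(129) ↦ -sqrt(129), giving V_4.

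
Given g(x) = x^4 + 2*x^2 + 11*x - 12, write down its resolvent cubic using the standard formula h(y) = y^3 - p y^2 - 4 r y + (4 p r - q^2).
h(y) = y^3 - 2*y^2 + 48*y - 217

Identify coefficients: p = 2, q = 11, r = -12.
Plug into h(y) = y^3 - p y^2 - 4 r y + (4 p r - q^2):
  h(y) = y^3 - (2) y^2 - 4*(-12) y + (4*(2)*(-12) - (11)^2)
       = y^3 + (-2) y^2 + (48) y + (-217).
Simplifying: h(y) = y^3 - 2*y^2 + 48*y - 217.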